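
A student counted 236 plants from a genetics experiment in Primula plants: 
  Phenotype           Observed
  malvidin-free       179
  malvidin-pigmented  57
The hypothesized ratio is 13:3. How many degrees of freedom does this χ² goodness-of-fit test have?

1

A goodness-of-fit test with 2 phenotype classes has df = 2 − 1 = 1.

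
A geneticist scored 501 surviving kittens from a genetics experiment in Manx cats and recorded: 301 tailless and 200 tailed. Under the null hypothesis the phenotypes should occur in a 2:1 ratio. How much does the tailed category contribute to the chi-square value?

Total ratio parts = 3. Expected numbers out of 501:
  tailless: 501 × 2/3 = 334
  tailed: 501 × 1/3 = 167
Contribution of tailed: (200 − 167)² / 167 = 6.5210

6.521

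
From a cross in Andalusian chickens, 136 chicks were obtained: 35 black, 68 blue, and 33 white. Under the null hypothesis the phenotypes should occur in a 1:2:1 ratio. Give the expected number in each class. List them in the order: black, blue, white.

34, 68, 34

The 1:2:1 ratio has 4 parts, so with N = 136 the expected counts are:
  black: 136 × 1/4 = 34
  blue: 136 × 2/4 = 68
  white: 136 × 1/4 = 34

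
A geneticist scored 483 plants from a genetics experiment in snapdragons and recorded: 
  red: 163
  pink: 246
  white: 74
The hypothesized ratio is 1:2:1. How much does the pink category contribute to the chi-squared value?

0.084

The 1:2:1 ratio has 4 parts, so with N = 483 the expected counts are:
  red: 483 × 1/4 = 120.75
  pink: 483 × 2/4 = 241.5
  white: 483 × 1/4 = 120.75
Contribution of pink: (246 − 241.5)² / 241.5 = 0.0839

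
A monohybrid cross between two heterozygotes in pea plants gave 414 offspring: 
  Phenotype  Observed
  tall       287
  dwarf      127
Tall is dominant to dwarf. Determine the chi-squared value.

For a monohybrid cross between heterozygotes with complete dominance, the expected phenotypic ratio is 3:1.
Total ratio parts = 4. Expected numbers out of 414:
  tall: 414 × 3/4 = 310.5
  dwarf: 414 × 1/4 = 103.5
χ² = Σ (O − E)² / E
  tall: (287 − 310.5)² / 310.5 = 1.7786
  dwarf: (127 − 103.5)² / 103.5 = 5.3357
χ² = 1.7786 + 5.3357 = 7.1143 ≈ 7.114

7.114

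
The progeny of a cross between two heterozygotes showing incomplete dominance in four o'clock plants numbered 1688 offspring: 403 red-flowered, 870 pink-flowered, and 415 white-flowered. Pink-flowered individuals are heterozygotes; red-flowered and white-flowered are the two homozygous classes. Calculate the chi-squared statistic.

1.773

With incomplete dominance, a heterozygote × heterozygote cross gives a 1:2:1 phenotypic ratio.
Total ratio parts = 4. Expected numbers out of 1688:
  red-flowered: 1688 × 1/4 = 422
  pink-flowered: 1688 × 2/4 = 844
  white-flowered: 1688 × 1/4 = 422
χ² = Σ (O − E)² / E
  red-flowered: (403 − 422)² / 422 = 0.8555
  pink-flowered: (870 − 844)² / 844 = 0.8009
  white-flowered: (415 − 422)² / 422 = 0.1161
χ² = 0.8555 + 0.8009 + 0.1161 = 1.7725 ≈ 1.773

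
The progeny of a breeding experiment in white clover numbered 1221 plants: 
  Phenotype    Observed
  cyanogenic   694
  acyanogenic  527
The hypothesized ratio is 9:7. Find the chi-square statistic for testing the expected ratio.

0.172

Total ratio parts = 16. Expected numbers out of 1221:
  cyanogenic: 1221 × 9/16 = 686.8125
  acyanogenic: 1221 × 7/16 = 534.1875
χ² = Σ (O − E)² / E
  cyanogenic: (694 − 686.8125)² / 686.8125 = 0.0752
  acyanogenic: (527 − 534.1875)² / 534.1875 = 0.0967
χ² = 0.0752 + 0.0967 = 0.1719 ≈ 0.172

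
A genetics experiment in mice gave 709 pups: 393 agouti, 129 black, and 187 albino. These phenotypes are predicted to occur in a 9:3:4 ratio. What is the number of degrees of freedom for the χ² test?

2

A goodness-of-fit test with 3 phenotype classes has df = 3 − 1 = 2.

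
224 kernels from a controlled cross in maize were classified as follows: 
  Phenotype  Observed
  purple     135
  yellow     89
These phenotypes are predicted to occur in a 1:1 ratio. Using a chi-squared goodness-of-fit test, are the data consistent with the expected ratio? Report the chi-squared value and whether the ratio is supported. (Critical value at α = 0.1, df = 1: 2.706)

The 1:1 ratio has 2 parts, so with N = 224 the expected counts are:
  purple: 224 × 1/2 = 112
  yellow: 224 × 1/2 = 112
χ² = Σ (O − E)² / E
  purple: (135 − 112)² / 112 = 4.7232
  yellow: (89 − 112)² / 112 = 4.7232
χ² = 4.7232 + 4.7232 = 9.4464 ≈ 9.446
Degrees of freedom = 2 − 1 = 1; critical value at α = 0.1 is 2.706.
Since 9.446 > 2.706, we reject the null hypothesis — the data do not fit the 1:1 ratio.

9.446; not consistent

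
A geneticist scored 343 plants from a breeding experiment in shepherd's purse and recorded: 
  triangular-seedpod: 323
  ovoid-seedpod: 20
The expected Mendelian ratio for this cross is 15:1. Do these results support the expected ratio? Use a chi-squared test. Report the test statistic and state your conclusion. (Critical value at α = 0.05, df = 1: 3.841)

Under the 15:1 hypothesis (Σ ratio = 16, N = 343):
  triangular-seedpod: 343 × 15/16 = 321.5625
  ovoid-seedpod: 343 × 1/16 = 21.4375
χ² = Σ (O − E)² / E
  triangular-seedpod: (323 − 321.5625)² / 321.5625 = 0.0064
  ovoid-seedpod: (20 − 21.4375)² / 21.4375 = 0.0964
χ² = 0.0064 + 0.0964 = 0.1028 ≈ 0.103
Degrees of freedom = 2 − 1 = 1; critical value at α = 0.05 is 3.841.
Since 0.103 < 3.841, we fail to reject the null hypothesis — the data are consistent with the 15:1 ratio.

0.103; consistent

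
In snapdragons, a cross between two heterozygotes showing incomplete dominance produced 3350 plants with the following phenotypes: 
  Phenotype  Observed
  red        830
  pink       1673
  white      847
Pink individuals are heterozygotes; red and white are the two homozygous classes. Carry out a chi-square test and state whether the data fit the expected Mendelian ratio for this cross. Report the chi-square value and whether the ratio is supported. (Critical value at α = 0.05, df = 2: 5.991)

0.177; consistent

With incomplete dominance, a heterozygote × heterozygote cross gives a 1:2:1 phenotypic ratio.
Under the 1:2:1 hypothesis (Σ ratio = 4, N = 3350):
  red: 3350 × 1/4 = 837.5
  pink: 3350 × 2/4 = 1675
  white: 3350 × 1/4 = 837.5
χ² = Σ (O − E)² / E
  red: (830 − 837.5)² / 837.5 = 0.0672
  pink: (1673 − 1675)² / 1675 = 0.0024
  white: (847 − 837.5)² / 837.5 = 0.1078
χ² = 0.0672 + 0.0024 + 0.1078 = 0.1774 ≈ 0.177
Degrees of freedom = 3 − 1 = 2; critical value at α = 0.05 is 5.991.
Since 0.177 < 5.991, we fail to reject the null hypothesis — the data are consistent with the 1:2:1 ratio.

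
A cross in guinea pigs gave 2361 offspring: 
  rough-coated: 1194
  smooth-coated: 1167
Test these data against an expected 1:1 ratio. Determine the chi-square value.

0.309

Total ratio parts = 2. Expected numbers out of 2361:
  rough-coated: 2361 × 1/2 = 1180.5
  smooth-coated: 2361 × 1/2 = 1180.5
χ² = Σ (O − E)² / E
  rough-coated: (1194 − 1180.5)² / 1180.5 = 0.1544
  smooth-coated: (1167 − 1180.5)² / 1180.5 = 0.1544
χ² = 0.1544 + 0.1544 = 0.3088 ≈ 0.309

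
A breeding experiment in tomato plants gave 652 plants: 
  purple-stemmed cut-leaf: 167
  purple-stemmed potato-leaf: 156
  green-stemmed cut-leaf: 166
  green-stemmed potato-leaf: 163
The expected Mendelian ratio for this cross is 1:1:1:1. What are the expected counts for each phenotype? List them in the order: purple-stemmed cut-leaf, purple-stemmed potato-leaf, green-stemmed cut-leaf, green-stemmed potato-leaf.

Expected counts for N = 652 under a 1:1:1:1 ratio (total parts = 4):
  purple-stemmed cut-leaf: 652 × 1/4 = 163
  purple-stemmed potato-leaf: 652 × 1/4 = 163
  green-stemmed cut-leaf: 652 × 1/4 = 163
  green-stemmed potato-leaf: 652 × 1/4 = 163

163, 163, 163, 163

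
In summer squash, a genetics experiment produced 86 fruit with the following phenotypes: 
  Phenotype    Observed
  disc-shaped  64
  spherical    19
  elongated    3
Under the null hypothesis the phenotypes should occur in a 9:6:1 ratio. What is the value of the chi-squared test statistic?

Under the 9:6:1 hypothesis (Σ ratio = 16, N = 86):
  disc-shaped: 86 × 9/16 = 48.375
  spherical: 86 × 6/16 = 32.25
  elongated: 86 × 1/16 = 5.375
χ² = Σ (O − E)² / E
  disc-shaped: (64 − 48.375)² / 48.375 = 5.0468
  spherical: (19 − 32.25)² / 32.25 = 5.4438
  elongated: (3 − 5.375)² / 5.375 = 1.0494
χ² = 5.0468 + 5.4438 + 1.0494 = 11.540

11.540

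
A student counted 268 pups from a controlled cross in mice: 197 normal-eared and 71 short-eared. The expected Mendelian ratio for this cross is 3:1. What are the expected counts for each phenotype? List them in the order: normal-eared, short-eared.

Under the 3:1 hypothesis (Σ ratio = 4, N = 268):
  normal-eared: 268 × 3/4 = 201
  short-eared: 268 × 1/4 = 67

201, 67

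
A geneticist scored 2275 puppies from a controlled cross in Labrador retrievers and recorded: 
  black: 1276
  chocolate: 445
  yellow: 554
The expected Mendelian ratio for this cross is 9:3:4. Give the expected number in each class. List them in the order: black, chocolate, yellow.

1279.6875, 426.5625, 568.75

Expected counts for N = 2275 under a 9:3:4 ratio (total parts = 16):
  black: 2275 × 9/16 = 1279.6875
  chocolate: 2275 × 3/16 = 426.5625
  yellow: 2275 × 4/16 = 568.75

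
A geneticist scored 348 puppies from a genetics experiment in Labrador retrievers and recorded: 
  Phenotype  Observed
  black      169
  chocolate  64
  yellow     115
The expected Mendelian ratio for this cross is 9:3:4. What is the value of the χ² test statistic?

12.691

Total ratio parts = 16. Expected numbers out of 348:
  black: 348 × 9/16 = 195.75
  chocolate: 348 × 3/16 = 65.25
  yellow: 348 × 4/16 = 87
χ² = Σ (O − E)² / E
  black: (169 − 195.75)² / 195.75 = 3.6555
  chocolate: (64 − 65.25)² / 65.25 = 0.0239
  yellow: (115 − 87)² / 87 = 9.0115
χ² = 3.6555 + 0.0239 + 9.0115 = 12.6909 ≈ 12.691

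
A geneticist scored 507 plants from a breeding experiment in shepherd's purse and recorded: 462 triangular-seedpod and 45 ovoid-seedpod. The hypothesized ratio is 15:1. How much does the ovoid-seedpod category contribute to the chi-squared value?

5.593

Expected counts for N = 507 under a 15:1 ratio (total parts = 16):
  triangular-seedpod: 507 × 15/16 = 475.3125
  ovoid-seedpod: 507 × 1/16 = 31.6875
Contribution of ovoid-seedpod: (45 − 31.6875)² / 31.6875 = 5.5928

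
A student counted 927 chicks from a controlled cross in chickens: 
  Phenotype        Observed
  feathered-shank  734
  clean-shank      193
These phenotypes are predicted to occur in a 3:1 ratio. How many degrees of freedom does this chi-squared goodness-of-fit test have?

1

A goodness-of-fit test with 2 phenotype classes has df = 2 − 1 = 1.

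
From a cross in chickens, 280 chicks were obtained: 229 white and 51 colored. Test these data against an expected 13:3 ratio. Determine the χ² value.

Total ratio parts = 16. Expected numbers out of 280:
  white: 280 × 13/16 = 227.5
  colored: 280 × 3/16 = 52.5
χ² = Σ (O − E)² / E
  white: (229 − 227.5)² / 227.5 = 0.0099
  colored: (51 − 52.5)² / 52.5 = 0.0429
χ² = 0.0099 + 0.0429 = 0.0528 ≈ 0.053

0.053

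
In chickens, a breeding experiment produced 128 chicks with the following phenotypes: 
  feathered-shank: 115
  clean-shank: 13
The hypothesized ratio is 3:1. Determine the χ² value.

15.042

Expected counts for N = 128 under a 3:1 ratio (total parts = 4):
  feathered-shank: 128 × 3/4 = 96
  clean-shank: 128 × 1/4 = 32
χ² = Σ (O − E)² / E
  feathered-shank: (115 − 96)² / 96 = 3.7604
  clean-shank: (13 − 32)² / 32 = 11.2812
χ² = 3.7604 + 11.2812 = 15.0416 ≈ 15.042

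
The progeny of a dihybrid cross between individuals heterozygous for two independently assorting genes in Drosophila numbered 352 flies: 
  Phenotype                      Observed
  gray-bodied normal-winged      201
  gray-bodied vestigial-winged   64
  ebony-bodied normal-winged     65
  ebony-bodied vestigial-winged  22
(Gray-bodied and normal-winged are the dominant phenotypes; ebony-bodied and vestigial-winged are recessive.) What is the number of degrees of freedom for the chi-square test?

3

A dihybrid F₂ with independent assortment and complete dominance at both loci gives a 9:3:3:1 phenotypic ratio.
A goodness-of-fit test with 4 phenotype classes has df = 4 − 1 = 3.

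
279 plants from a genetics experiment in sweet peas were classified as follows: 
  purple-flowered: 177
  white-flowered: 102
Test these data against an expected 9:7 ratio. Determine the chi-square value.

5.862

Total ratio parts = 16. Expected numbers out of 279:
  purple-flowered: 279 × 9/16 = 156.9375
  white-flowered: 279 × 7/16 = 122.0625
χ² = Σ (O − E)² / E
  purple-flowered: (177 − 156.9375)² / 156.9375 = 2.5647
  white-flowered: (102 − 122.0625)² / 122.0625 = 3.2975
χ² = 2.5647 + 3.2975 = 5.8622 ≈ 5.862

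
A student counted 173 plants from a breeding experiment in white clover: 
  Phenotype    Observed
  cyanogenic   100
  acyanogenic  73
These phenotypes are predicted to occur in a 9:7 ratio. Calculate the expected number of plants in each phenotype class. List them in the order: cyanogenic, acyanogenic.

97.3125, 75.6875

Total ratio parts = 16. Expected numbers out of 173:
  cyanogenic: 173 × 9/16 = 97.3125
  acyanogenic: 173 × 7/16 = 75.6875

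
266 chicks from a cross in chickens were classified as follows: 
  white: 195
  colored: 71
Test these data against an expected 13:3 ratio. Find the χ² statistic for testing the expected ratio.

Expected counts for N = 266 under a 13:3 ratio (total parts = 16):
  white: 266 × 13/16 = 216.125
  colored: 266 × 3/16 = 49.875
χ² = Σ (O − E)² / E
  white: (195 − 216.125)² / 216.125 = 2.0648
  colored: (71 − 49.875)² / 49.875 = 8.9477
χ² = 2.0648 + 8.9477 = 11.0125 ≈ 11.013

11.013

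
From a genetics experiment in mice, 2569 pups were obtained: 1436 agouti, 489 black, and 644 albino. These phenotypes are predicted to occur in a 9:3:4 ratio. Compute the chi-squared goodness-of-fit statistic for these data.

0.173

Under the 9:3:4 hypothesis (Σ ratio = 16, N = 2569):
  agouti: 2569 × 9/16 = 1445.0625
  black: 2569 × 3/16 = 481.6875
  albino: 2569 × 4/16 = 642.25
χ² = Σ (O − E)² / E
  agouti: (1436 − 1445.0625)² / 1445.0625 = 0.0568
  black: (489 − 481.6875)² / 481.6875 = 0.1110
  albino: (644 − 642.25)² / 642.25 = 0.0048
χ² = 0.0568 + 0.1110 + 0.0048 = 0.1726 ≈ 0.173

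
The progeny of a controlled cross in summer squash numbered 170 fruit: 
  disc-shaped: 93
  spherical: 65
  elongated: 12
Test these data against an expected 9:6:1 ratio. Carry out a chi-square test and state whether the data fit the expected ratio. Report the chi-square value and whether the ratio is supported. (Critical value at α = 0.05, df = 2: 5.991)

0.275; consistent

Expected counts for N = 170 under a 9:6:1 ratio (total parts = 16):
  disc-shaped: 170 × 9/16 = 95.625
  spherical: 170 × 6/16 = 63.75
  elongated: 170 × 1/16 = 10.625
χ² = Σ (O − E)² / E
  disc-shaped: (93 − 95.625)² / 95.625 = 0.0721
  spherical: (65 − 63.75)² / 63.75 = 0.0245
  elongated: (12 − 10.625)² / 10.625 = 0.1779
χ² = 0.0721 + 0.0245 + 0.1779 = 0.2745 ≈ 0.275
Degrees of freedom = 3 − 1 = 2; critical value at α = 0.05 is 5.991.
Since 0.275 < 5.991, we fail to reject the null hypothesis — the data are consistent with the 9:6:1 ratio.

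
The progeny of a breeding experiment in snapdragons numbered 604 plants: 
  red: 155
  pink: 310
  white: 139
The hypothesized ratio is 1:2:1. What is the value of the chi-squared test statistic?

Total ratio parts = 4. Expected numbers out of 604:
  red: 604 × 1/4 = 151
  pink: 604 × 2/4 = 302
  white: 604 × 1/4 = 151
χ² = Σ (O − E)² / E
  red: (155 − 151)² / 151 = 0.1060
  pink: (310 − 302)² / 302 = 0.2119
  white: (139 − 151)² / 151 = 0.9536
χ² = 0.1060 + 0.2119 + 0.9536 = 1.2715 ≈ 1.272

1.272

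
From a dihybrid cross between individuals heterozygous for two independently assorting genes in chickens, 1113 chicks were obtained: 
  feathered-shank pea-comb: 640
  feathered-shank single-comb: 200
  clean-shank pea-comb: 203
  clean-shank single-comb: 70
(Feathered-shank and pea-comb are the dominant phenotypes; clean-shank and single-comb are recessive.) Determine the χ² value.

A dihybrid F₂ with independent assortment and complete dominance at both loci gives a 9:3:3:1 phenotypic ratio.
Expected counts for N = 1113 under a 9:3:3:1 ratio (total parts = 16):
  feathered-shank pea-comb: 1113 × 9/16 = 626.0625
  feathered-shank single-comb: 1113 × 3/16 = 208.6875
  clean-shank pea-comb: 1113 × 3/16 = 208.6875
  clean-shank single-comb: 1113 × 1/16 = 69.5625
χ² = Σ (O − E)² / E
  feathered-shank pea-comb: (640 − 626.0625)² / 626.0625 = 0.3103
  feathered-shank single-comb: (200 − 208.6875)² / 208.6875 = 0.3617
  clean-shank pea-comb: (203 − 208.6875)² / 208.6875 = 0.1550
  clean-shank single-comb: (70 − 69.5625)² / 69.5625 = 0.0028
χ² = 0.3103 + 0.3617 + 0.1550 + 0.0028 = 0.8298 ≈ 0.830

0.830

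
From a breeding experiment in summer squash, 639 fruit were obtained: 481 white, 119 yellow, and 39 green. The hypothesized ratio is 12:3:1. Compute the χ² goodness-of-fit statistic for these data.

0.034

Total ratio parts = 16. Expected numbers out of 639:
  white: 639 × 12/16 = 479.25
  yellow: 639 × 3/16 = 119.8125
  green: 639 × 1/16 = 39.9375
χ² = Σ (O − E)² / E
  white: (481 − 479.25)² / 479.25 = 0.0064
  yellow: (119 − 119.8125)² / 119.8125 = 0.0055
  green: (39 − 39.9375)² / 39.9375 = 0.0220
χ² = 0.0064 + 0.0055 + 0.0220 = 0.0339 ≈ 0.034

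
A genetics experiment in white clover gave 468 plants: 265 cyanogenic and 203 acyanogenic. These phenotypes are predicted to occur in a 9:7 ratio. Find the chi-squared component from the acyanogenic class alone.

0.015

Under the 9:7 hypothesis (Σ ratio = 16, N = 468):
  cyanogenic: 468 × 9/16 = 263.25
  acyanogenic: 468 × 7/16 = 204.75
Contribution of acyanogenic: (203 − 204.75)² / 204.75 = 0.0150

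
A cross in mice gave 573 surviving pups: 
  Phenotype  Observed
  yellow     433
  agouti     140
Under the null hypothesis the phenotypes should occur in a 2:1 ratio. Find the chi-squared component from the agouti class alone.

Expected counts for N = 573 under a 2:1 ratio (total parts = 3):
  yellow: 573 × 2/3 = 382
  agouti: 573 × 1/3 = 191
Contribution of agouti: (140 − 191)² / 191 = 13.6178

13.618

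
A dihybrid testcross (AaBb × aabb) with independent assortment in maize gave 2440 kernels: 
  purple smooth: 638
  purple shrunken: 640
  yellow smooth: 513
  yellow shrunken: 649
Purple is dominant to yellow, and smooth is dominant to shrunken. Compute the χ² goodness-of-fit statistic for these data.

20.679

A dihybrid testcross with independent assortment gives a 1:1:1:1 ratio.
Expected counts for N = 2440 under a 1:1:1:1 ratio (total parts = 4):
  purple smooth: 2440 × 1/4 = 610
  purple shrunken: 2440 × 1/4 = 610
  yellow smooth: 2440 × 1/4 = 610
  yellow shrunken: 2440 × 1/4 = 610
χ² = Σ (O − E)² / E
  purple smooth: (638 − 610)² / 610 = 1.2852
  purple shrunken: (640 − 610)² / 610 = 1.4754
  yellow smooth: (513 − 610)² / 610 = 15.4246
  yellow shrunken: (649 − 610)² / 610 = 2.4934
χ² = 1.2852 + 1.4754 + 15.4246 + 2.4934 = 20.6786 ≈ 20.679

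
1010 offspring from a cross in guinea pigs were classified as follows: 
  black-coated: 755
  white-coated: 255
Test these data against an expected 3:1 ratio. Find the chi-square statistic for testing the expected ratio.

0.033

Under the 3:1 hypothesis (Σ ratio = 4, N = 1010):
  black-coated: 1010 × 3/4 = 757.5
  white-coated: 1010 × 1/4 = 252.5
χ² = Σ (O − E)² / E
  black-coated: (755 − 757.5)² / 757.5 = 0.0083
  white-coated: (255 − 252.5)² / 252.5 = 0.0248
χ² = 0.0083 + 0.0248 = 0.0331 ≈ 0.033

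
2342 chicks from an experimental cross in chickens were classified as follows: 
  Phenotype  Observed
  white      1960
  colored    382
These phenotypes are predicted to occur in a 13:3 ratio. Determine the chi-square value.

The 13:3 ratio has 16 parts, so with N = 2342 the expected counts are:
  white: 2342 × 13/16 = 1902.875
  colored: 2342 × 3/16 = 439.125
χ² = Σ (O − E)² / E
  white: (1960 − 1902.875)² / 1902.875 = 1.7149
  colored: (382 − 439.125)² / 439.125 = 7.4313
χ² = 1.7149 + 7.4313 = 9.1462 ≈ 9.146

9.146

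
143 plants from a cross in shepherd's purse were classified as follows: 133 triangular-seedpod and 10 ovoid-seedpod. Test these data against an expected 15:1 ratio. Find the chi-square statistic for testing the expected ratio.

The 15:1 ratio has 16 parts, so with N = 143 the expected counts are:
  triangular-seedpod: 143 × 15/16 = 134.0625
  ovoid-seedpod: 143 × 1/16 = 8.9375
χ² = Σ (O − E)² / E
  triangular-seedpod: (133 − 134.0625)² / 134.0625 = 0.0084
  ovoid-seedpod: (10 − 8.9375)² / 8.9375 = 0.1263
χ² = 0.0084 + 0.1263 = 0.1347 ≈ 0.135

0.135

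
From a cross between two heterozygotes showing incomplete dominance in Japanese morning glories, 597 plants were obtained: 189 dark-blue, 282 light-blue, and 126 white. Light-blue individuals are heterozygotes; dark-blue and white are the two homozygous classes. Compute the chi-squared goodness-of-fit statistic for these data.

With incomplete dominance, a heterozygote × heterozygote cross gives a 1:2:1 phenotypic ratio.
Under the 1:2:1 hypothesis (Σ ratio = 4, N = 597):
  dark-blue: 597 × 1/4 = 149.25
  light-blue: 597 × 2/4 = 298.5
  white: 597 × 1/4 = 149.25
χ² = Σ (O − E)² / E
  dark-blue: (189 − 149.25)² / 149.25 = 10.5867
  light-blue: (282 − 298.5)² / 298.5 = 0.9121
  white: (126 − 149.25)² / 149.25 = 3.6219
χ² = 10.5867 + 0.9121 + 3.6219 = 15.1207 ≈ 15.121

15.121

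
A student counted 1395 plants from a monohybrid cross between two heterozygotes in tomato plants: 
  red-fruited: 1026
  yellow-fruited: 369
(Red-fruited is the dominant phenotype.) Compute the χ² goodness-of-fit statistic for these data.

1.568

For a monohybrid cross between heterozygotes with complete dominance, the expected phenotypic ratio is 3:1.
Expected counts for N = 1395 under a 3:1 ratio (total parts = 4):
  red-fruited: 1395 × 3/4 = 1046.25
  yellow-fruited: 1395 × 1/4 = 348.75
χ² = Σ (O − E)² / E
  red-fruited: (1026 − 1046.25)² / 1046.25 = 0.3919
  yellow-fruited: (369 − 348.75)² / 348.75 = 1.1758
χ² = 0.3919 + 1.1758 = 1.5677 ≈ 1.568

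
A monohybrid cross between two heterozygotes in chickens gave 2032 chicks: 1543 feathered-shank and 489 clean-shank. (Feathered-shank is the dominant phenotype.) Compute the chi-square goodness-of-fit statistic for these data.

0.948

For a monohybrid cross between heterozygotes with complete dominance, the expected phenotypic ratio is 3:1.
Total ratio parts = 4. Expected numbers out of 2032:
  feathered-shank: 2032 × 3/4 = 1524
  clean-shank: 2032 × 1/4 = 508
χ² = Σ (O − E)² / E
  feathered-shank: (1543 − 1524)² / 1524 = 0.2369
  clean-shank: (489 − 508)² / 508 = 0.7106
χ² = 0.2369 + 0.7106 = 0.9475 ≈ 0.948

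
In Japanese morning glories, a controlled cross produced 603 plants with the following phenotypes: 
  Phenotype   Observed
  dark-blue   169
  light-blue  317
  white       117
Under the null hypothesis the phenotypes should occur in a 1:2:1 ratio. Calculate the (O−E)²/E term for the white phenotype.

Total ratio parts = 4. Expected numbers out of 603:
  dark-blue: 603 × 1/4 = 150.75
  light-blue: 603 × 2/4 = 301.5
  white: 603 × 1/4 = 150.75
Contribution of white: (117 − 150.75)² / 150.75 = 7.5560

7.556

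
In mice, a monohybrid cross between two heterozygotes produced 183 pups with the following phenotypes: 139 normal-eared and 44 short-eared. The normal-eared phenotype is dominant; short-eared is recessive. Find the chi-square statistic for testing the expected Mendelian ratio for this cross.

0.089

For a monohybrid cross between heterozygotes with complete dominance, the expected phenotypic ratio is 3:1.
Total ratio parts = 4. Expected numbers out of 183:
  normal-eared: 183 × 3/4 = 137.25
  short-eared: 183 × 1/4 = 45.75
χ² = Σ (O − E)² / E
  normal-eared: (139 − 137.25)² / 137.25 = 0.0223
  short-eared: (44 − 45.75)² / 45.75 = 0.0669
χ² = 0.0223 + 0.0669 = 0.0892 ≈ 0.089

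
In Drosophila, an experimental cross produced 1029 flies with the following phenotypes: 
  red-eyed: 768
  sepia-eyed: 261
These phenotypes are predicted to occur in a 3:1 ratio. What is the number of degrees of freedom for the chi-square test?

A goodness-of-fit test with 2 phenotype classes has df = 2 − 1 = 1.

1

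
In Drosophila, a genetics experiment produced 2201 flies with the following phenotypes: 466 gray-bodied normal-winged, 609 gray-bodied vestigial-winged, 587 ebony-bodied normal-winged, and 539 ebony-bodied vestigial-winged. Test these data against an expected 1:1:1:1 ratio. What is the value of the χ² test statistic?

21.857

Under the 1:1:1:1 hypothesis (Σ ratio = 4, N = 2201):
  gray-bodied normal-winged: 2201 × 1/4 = 550.25
  gray-bodied vestigial-winged: 2201 × 1/4 = 550.25
  ebony-bodied normal-winged: 2201 × 1/4 = 550.25
  ebony-bodied vestigial-winged: 2201 × 1/4 = 550.25
χ² = Σ (O − E)² / E
  gray-bodied normal-winged: (466 − 550.25)² / 550.25 = 12.8997
  gray-bodied vestigial-winged: (609 − 550.25)² / 550.25 = 6.2727
  ebony-bodied normal-winged: (587 − 550.25)² / 550.25 = 2.4545
  ebony-bodied vestigial-winged: (539 − 550.25)² / 550.25 = 0.2300
χ² = 12.8997 + 6.2727 + 2.4545 + 0.2300 = 21.8569 ≈ 21.857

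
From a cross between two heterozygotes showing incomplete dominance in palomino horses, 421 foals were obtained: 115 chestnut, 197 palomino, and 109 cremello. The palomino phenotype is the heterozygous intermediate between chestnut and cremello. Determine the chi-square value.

1.903

With incomplete dominance, a heterozygote × heterozygote cross gives a 1:2:1 phenotypic ratio.
Expected counts for N = 421 under a 1:2:1 ratio (total parts = 4):
  chestnut: 421 × 1/4 = 105.25
  palomino: 421 × 2/4 = 210.5
  cremello: 421 × 1/4 = 105.25
χ² = Σ (O − E)² / E
  chestnut: (115 − 105.25)² / 105.25 = 0.9032
  palomino: (197 − 210.5)² / 210.5 = 0.8658
  cremello: (109 − 105.25)² / 105.25 = 0.1336
χ² = 0.9032 + 0.8658 + 0.1336 = 1.9026 ≈ 1.903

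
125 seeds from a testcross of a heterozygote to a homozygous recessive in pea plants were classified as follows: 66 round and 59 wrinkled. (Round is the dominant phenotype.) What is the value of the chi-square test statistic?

0.392

A testcross of a heterozygote (Aa × aa) gives a 1:1 phenotypic ratio.
Expected counts for N = 125 under a 1:1 ratio (total parts = 2):
  round: 125 × 1/2 = 62.5
  wrinkled: 125 × 1/2 = 62.5
χ² = Σ (O − E)² / E
  round: (66 − 62.5)² / 62.5 = 0.1960
  wrinkled: (59 − 62.5)² / 62.5 = 0.1960
χ² = 0.1960 + 0.1960 = 0.392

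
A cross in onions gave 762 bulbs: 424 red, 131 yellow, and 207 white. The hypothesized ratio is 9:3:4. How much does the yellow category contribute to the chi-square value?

0.987

The 9:3:4 ratio has 16 parts, so with N = 762 the expected counts are:
  red: 762 × 9/16 = 428.625
  yellow: 762 × 3/16 = 142.875
  white: 762 × 4/16 = 190.5
Contribution of yellow: (131 − 142.875)² / 142.875 = 0.9870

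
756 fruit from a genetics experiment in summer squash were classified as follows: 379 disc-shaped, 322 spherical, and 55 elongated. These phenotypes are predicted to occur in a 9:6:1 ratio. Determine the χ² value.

11.530

Under the 9:6:1 hypothesis (Σ ratio = 16, N = 756):
  disc-shaped: 756 × 9/16 = 425.25
  spherical: 756 × 6/16 = 283.5
  elongated: 756 × 1/16 = 47.25
χ² = Σ (O − E)² / E
  disc-shaped: (379 − 425.25)² / 425.25 = 5.0301
  spherical: (322 − 283.5)² / 283.5 = 5.2284
  elongated: (55 − 47.25)² / 47.25 = 1.2712
χ² = 5.0301 + 5.2284 + 1.2712 = 11.5297 ≈ 11.530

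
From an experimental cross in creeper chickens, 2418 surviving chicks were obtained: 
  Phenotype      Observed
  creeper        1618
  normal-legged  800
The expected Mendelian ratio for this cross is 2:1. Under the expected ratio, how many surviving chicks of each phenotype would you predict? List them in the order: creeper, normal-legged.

1612, 806

Expected counts for N = 2418 under a 2:1 ratio (total parts = 3):
  creeper: 2418 × 2/3 = 1612
  normal-legged: 2418 × 1/3 = 806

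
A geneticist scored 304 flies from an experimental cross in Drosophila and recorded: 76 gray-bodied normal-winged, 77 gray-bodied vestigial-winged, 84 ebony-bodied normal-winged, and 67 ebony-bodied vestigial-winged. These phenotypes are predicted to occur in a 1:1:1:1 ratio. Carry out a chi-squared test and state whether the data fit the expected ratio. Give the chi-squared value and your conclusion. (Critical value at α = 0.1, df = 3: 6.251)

1.921; consistent

Expected counts for N = 304 under a 1:1:1:1 ratio (total parts = 4):
  gray-bodied normal-winged: 304 × 1/4 = 76
  gray-bodied vestigial-winged: 304 × 1/4 = 76
  ebony-bodied normal-winged: 304 × 1/4 = 76
  ebony-bodied vestigial-winged: 304 × 1/4 = 76
χ² = Σ (O − E)² / E
  gray-bodied normal-winged: (76 − 76)² / 76 = 0.0000
  gray-bodied vestigial-winged: (77 − 76)² / 76 = 0.0132
  ebony-bodied normal-winged: (84 − 76)² / 76 = 0.8421
  ebony-bodied vestigial-winged: (67 − 76)² / 76 = 1.0658
χ² = 0.0000 + 0.0132 + 0.8421 + 1.0658 = 1.9211 ≈ 1.921
Degrees of freedom = 4 − 1 = 3; critical value at α = 0.1 is 6.251.
Since 1.921 < 6.251, we fail to reject the null hypothesis — the data are consistent with the 1:1:1:1 ratio.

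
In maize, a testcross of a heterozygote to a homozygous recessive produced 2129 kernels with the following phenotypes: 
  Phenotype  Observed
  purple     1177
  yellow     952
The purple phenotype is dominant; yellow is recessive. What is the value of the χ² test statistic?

23.779

A testcross of a heterozygote (Aa × aa) gives a 1:1 phenotypic ratio.
Total ratio parts = 2. Expected numbers out of 2129:
  purple: 2129 × 1/2 = 1064.5
  yellow: 2129 × 1/2 = 1064.5
χ² = Σ (O − E)² / E
  purple: (1177 − 1064.5)² / 1064.5 = 11.8894
  yellow: (952 − 1064.5)² / 1064.5 = 11.8894
χ² = 11.8894 + 11.8894 = 23.7788 ≈ 23.779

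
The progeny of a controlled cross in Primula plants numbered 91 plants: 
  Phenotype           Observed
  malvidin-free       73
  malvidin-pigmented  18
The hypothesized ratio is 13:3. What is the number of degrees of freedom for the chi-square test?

1

A goodness-of-fit test with 2 phenotype classes has df = 2 − 1 = 1.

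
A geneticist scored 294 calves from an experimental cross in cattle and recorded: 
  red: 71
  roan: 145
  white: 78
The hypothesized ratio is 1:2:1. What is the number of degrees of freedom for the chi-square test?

2

A goodness-of-fit test with 3 phenotype classes has df = 3 − 1 = 2.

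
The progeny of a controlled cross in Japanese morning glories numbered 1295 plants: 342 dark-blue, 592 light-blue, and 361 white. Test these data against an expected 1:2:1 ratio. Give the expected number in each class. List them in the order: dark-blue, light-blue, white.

323.75, 647.5, 323.75

Total ratio parts = 4. Expected numbers out of 1295:
  dark-blue: 1295 × 1/4 = 323.75
  light-blue: 1295 × 2/4 = 647.5
  white: 1295 × 1/4 = 323.75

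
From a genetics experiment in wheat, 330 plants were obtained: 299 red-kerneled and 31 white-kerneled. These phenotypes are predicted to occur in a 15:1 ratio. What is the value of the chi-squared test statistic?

5.567

Under the 15:1 hypothesis (Σ ratio = 16, N = 330):
  red-kerneled: 330 × 15/16 = 309.375
  white-kerneled: 330 × 1/16 = 20.625
χ² = Σ (O − E)² / E
  red-kerneled: (299 − 309.375)² / 309.375 = 0.3479
  white-kerneled: (31 − 20.625)² / 20.625 = 5.2189
χ² = 0.3479 + 5.2189 = 5.5668 ≈ 5.567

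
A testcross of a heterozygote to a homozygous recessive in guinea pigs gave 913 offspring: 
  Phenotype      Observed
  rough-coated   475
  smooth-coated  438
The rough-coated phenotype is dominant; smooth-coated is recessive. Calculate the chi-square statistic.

1.499

A testcross of a heterozygote (Aa × aa) gives a 1:1 phenotypic ratio.
Expected counts for N = 913 under a 1:1 ratio (total parts = 2):
  rough-coated: 913 × 1/2 = 456.5
  smooth-coated: 913 × 1/2 = 456.5
χ² = Σ (O − E)² / E
  rough-coated: (475 − 456.5)² / 456.5 = 0.7497
  smooth-coated: (438 − 456.5)² / 456.5 = 0.7497
χ² = 0.7497 + 0.7497 = 1.4994 ≈ 1.499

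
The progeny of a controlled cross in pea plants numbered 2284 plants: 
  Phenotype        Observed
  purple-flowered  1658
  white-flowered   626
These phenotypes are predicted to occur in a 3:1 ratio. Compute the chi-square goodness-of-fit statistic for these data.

7.064

Under the 3:1 hypothesis (Σ ratio = 4, N = 2284):
  purple-flowered: 2284 × 3/4 = 1713
  white-flowered: 2284 × 1/4 = 571
χ² = Σ (O − E)² / E
  purple-flowered: (1658 − 1713)² / 1713 = 1.7659
  white-flowered: (626 − 571)² / 571 = 5.2977
χ² = 1.7659 + 5.2977 = 7.0636 ≈ 7.064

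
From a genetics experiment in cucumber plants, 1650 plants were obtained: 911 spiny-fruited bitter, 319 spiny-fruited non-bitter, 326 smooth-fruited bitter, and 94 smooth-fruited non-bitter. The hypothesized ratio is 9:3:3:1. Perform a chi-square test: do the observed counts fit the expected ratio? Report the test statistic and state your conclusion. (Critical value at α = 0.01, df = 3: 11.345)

2.316; consistent

Expected counts for N = 1650 under a 9:3:3:1 ratio (total parts = 16):
  spiny-fruited bitter: 1650 × 9/16 = 928.125
  spiny-fruited non-bitter: 1650 × 3/16 = 309.375
  smooth-fruited bitter: 1650 × 3/16 = 309.375
  smooth-fruited non-bitter: 1650 × 1/16 = 103.125
χ² = Σ (O − E)² / E
  spiny-fruited bitter: (911 − 928.125)² / 928.125 = 0.3160
  spiny-fruited non-bitter: (319 − 309.375)² / 309.375 = 0.2994
  smooth-fruited bitter: (326 − 309.375)² / 309.375 = 0.8934
  smooth-fruited non-bitter: (94 − 103.125)² / 103.125 = 0.8074
χ² = 0.3160 + 0.2994 + 0.8934 + 0.8074 = 2.3162 ≈ 2.316
Degrees of freedom = 4 − 1 = 3; critical value at α = 0.01 is 11.345.
Since 2.316 < 11.345, we fail to reject the null hypothesis — the data are consistent with the 9:3:3:1 ratio.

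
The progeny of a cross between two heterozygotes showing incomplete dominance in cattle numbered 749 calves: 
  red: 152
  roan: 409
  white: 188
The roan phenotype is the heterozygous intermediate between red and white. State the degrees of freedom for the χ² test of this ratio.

2

With incomplete dominance, a heterozygote × heterozygote cross gives a 1:2:1 phenotypic ratio.
A goodness-of-fit test with 3 phenotype classes has df = 3 − 1 = 2.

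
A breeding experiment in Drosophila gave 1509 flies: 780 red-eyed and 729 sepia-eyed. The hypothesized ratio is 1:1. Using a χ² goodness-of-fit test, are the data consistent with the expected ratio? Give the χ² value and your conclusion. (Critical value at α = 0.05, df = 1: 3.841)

Under the 1:1 hypothesis (Σ ratio = 2, N = 1509):
  red-eyed: 1509 × 1/2 = 754.5
  sepia-eyed: 1509 × 1/2 = 754.5
χ² = Σ (O − E)² / E
  red-eyed: (780 − 754.5)² / 754.5 = 0.8618
  sepia-eyed: (729 − 754.5)² / 754.5 = 0.8618
χ² = 0.8618 + 0.8618 = 1.7236 ≈ 1.724
Degrees of freedom = 2 − 1 = 1; critical value at α = 0.05 is 3.841.
Since 1.724 < 3.841, we fail to reject the null hypothesis — the data are consistent with the 1:1 ratio.

1.724; consistent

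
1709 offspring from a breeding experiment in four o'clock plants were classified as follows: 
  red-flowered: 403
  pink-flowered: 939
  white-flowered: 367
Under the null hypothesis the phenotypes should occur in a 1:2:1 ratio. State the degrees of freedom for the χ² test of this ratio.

2

A goodness-of-fit test with 3 phenotype classes has df = 3 − 1 = 2.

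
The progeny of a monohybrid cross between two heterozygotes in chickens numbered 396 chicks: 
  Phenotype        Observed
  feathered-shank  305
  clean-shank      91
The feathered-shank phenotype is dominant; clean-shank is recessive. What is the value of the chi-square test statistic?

0.862

For a monohybrid cross between heterozygotes with complete dominance, the expected phenotypic ratio is 3:1.
Under the 3:1 hypothesis (Σ ratio = 4, N = 396):
  feathered-shank: 396 × 3/4 = 297
  clean-shank: 396 × 1/4 = 99
χ² = Σ (O − E)² / E
  feathered-shank: (305 − 297)² / 297 = 0.2155
  clean-shank: (91 − 99)² / 99 = 0.6465
χ² = 0.2155 + 0.6465 = 0.862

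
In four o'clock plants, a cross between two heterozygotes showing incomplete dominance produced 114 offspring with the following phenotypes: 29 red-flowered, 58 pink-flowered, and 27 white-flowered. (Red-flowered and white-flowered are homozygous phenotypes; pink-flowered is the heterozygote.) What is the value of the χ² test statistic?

With incomplete dominance, a heterozygote × heterozygote cross gives a 1:2:1 phenotypic ratio.
Expected counts for N = 114 under a 1:2:1 ratio (total parts = 4):
  red-flowered: 114 × 1/4 = 28.5
  pink-flowered: 114 × 2/4 = 57
  white-flowered: 114 × 1/4 = 28.5
χ² = Σ (O − E)² / E
  red-flowered: (29 − 28.5)² / 28.5 = 0.0088
  pink-flowered: (58 − 57)² / 57 = 0.0175
  white-flowered: (27 − 28.5)² / 28.5 = 0.0789
χ² = 0.0088 + 0.0175 + 0.0789 = 0.1052 ≈ 0.105

0.105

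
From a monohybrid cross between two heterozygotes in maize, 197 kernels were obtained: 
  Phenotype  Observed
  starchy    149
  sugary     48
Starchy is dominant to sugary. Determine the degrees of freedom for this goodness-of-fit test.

1

For a monohybrid cross between heterozygotes with complete dominance, the expected phenotypic ratio is 3:1.
A goodness-of-fit test with 2 phenotype classes has df = 2 − 1 = 1.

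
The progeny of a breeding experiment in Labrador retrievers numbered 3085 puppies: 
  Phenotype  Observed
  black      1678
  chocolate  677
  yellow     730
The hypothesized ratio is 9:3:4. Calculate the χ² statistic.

20.894

The 9:3:4 ratio has 16 parts, so with N = 3085 the expected counts are:
  black: 3085 × 9/16 = 1735.3125
  chocolate: 3085 × 3/16 = 578.4375
  yellow: 3085 × 4/16 = 771.25
χ² = Σ (O − E)² / E
  black: (1678 − 1735.3125)² / 1735.3125 = 1.8929
  chocolate: (677 − 578.4375)² / 578.4375 = 16.7945
  yellow: (730 − 771.25)² / 771.25 = 2.2062
χ² = 1.8929 + 16.7945 + 2.2062 = 20.8936 ≈ 20.894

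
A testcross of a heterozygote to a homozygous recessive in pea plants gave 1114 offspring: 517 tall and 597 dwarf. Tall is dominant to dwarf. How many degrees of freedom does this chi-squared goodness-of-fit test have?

A testcross of a heterozygote (Aa × aa) gives a 1:1 phenotypic ratio.
A goodness-of-fit test with 2 phenotype classes has df = 2 − 1 = 1.

1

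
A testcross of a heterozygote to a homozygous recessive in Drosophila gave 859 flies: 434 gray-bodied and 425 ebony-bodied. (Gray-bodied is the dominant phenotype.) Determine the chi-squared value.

A testcross of a heterozygote (Aa × aa) gives a 1:1 phenotypic ratio.
Total ratio parts = 2. Expected numbers out of 859:
  gray-bodied: 859 × 1/2 = 429.5
  ebony-bodied: 859 × 1/2 = 429.5
χ² = Σ (O − E)² / E
  gray-bodied: (434 − 429.5)² / 429.5 = 0.0471
  ebony-bodied: (425 − 429.5)² / 429.5 = 0.0471
χ² = 0.0471 + 0.0471 = 0.0942 ≈ 0.094

0.094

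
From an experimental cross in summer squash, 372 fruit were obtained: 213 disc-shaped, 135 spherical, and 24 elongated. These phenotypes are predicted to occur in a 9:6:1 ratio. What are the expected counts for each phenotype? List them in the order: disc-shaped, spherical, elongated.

209.25, 139.5, 23.25

The 9:6:1 ratio has 16 parts, so with N = 372 the expected counts are:
  disc-shaped: 372 × 9/16 = 209.25
  spherical: 372 × 6/16 = 139.5
  elongated: 372 × 1/16 = 23.25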